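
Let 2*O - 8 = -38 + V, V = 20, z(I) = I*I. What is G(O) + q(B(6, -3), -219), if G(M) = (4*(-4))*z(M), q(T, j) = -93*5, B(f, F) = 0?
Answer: -865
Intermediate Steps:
z(I) = I²
q(T, j) = -465
O = -5 (O = 4 + (-38 + 20)/2 = 4 + (½)*(-18) = 4 - 9 = -5)
G(M) = -16*M² (G(M) = (4*(-4))*M² = -16*M²)
G(O) + q(B(6, -3), -219) = -16*(-5)² - 465 = -16*25 - 465 = -400 - 465 = -865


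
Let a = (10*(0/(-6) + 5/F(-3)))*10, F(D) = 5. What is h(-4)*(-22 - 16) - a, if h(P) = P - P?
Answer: -100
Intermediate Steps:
h(P) = 0
a = 100 (a = (10*(0/(-6) + 5/5))*10 = (10*(0*(-⅙) + 5*(⅕)))*10 = (10*(0 + 1))*10 = (10*1)*10 = 10*10 = 100)
h(-4)*(-22 - 16) - a = 0*(-22 - 16) - 1*100 = 0*(-38) - 100 = 0 - 100 = -100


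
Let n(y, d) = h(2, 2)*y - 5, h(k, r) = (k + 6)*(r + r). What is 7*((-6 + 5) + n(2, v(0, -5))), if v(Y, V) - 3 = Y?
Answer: 406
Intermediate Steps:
v(Y, V) = 3 + Y
h(k, r) = 2*r*(6 + k) (h(k, r) = (6 + k)*(2*r) = 2*r*(6 + k))
n(y, d) = -5 + 32*y (n(y, d) = (2*2*(6 + 2))*y - 5 = (2*2*8)*y - 5 = 32*y - 5 = -5 + 32*y)
7*((-6 + 5) + n(2, v(0, -5))) = 7*((-6 + 5) + (-5 + 32*2)) = 7*(-1 + (-5 + 64)) = 7*(-1 + 59) = 7*58 = 406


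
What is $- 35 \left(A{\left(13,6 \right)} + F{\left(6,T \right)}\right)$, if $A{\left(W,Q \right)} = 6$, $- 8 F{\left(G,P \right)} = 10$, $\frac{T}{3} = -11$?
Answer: $- \frac{665}{4} \approx -166.25$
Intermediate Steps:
$T = -33$ ($T = 3 \left(-11\right) = -33$)
$F{\left(G,P \right)} = - \frac{5}{4}$ ($F{\left(G,P \right)} = \left(- \frac{1}{8}\right) 10 = - \frac{5}{4}$)
$- 35 \left(A{\left(13,6 \right)} + F{\left(6,T \right)}\right) = - 35 \left(6 - \frac{5}{4}\right) = \left(-35\right) \frac{19}{4} = - \frac{665}{4}$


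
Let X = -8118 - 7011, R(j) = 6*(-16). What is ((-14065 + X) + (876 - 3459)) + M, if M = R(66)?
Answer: -31873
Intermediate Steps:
R(j) = -96
X = -15129
M = -96
((-14065 + X) + (876 - 3459)) + M = ((-14065 - 15129) + (876 - 3459)) - 96 = (-29194 - 2583) - 96 = -31777 - 96 = -31873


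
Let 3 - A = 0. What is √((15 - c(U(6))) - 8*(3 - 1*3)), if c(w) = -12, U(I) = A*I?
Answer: 3*√3 ≈ 5.1962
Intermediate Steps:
A = 3 (A = 3 - 1*0 = 3 + 0 = 3)
U(I) = 3*I
√((15 - c(U(6))) - 8*(3 - 1*3)) = √((15 - 1*(-12)) - 8*(3 - 1*3)) = √((15 + 12) - 8*(3 - 3)) = √(27 - 8*0) = √(27 + 0) = √27 = 3*√3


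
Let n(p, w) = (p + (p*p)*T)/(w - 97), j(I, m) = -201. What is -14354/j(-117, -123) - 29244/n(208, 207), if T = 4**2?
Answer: 1161573011/17397354 ≈ 66.767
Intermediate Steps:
T = 16
n(p, w) = (p + 16*p**2)/(-97 + w) (n(p, w) = (p + (p*p)*16)/(w - 97) = (p + p**2*16)/(-97 + w) = (p + 16*p**2)/(-97 + w))
-14354/j(-117, -123) - 29244/n(208, 207) = -14354/(-201) - 29244*(-97 + 207)/(208*(1 + 16*208)) = -14354*(-1/201) - 29244*55/(104*(1 + 3328)) = 14354/201 - 29244/(208*(1/110)*3329) = 14354/201 - 29244/346216/55 = 14354/201 - 29244*55/346216 = 14354/201 - 402105/86554 = 1161573011/17397354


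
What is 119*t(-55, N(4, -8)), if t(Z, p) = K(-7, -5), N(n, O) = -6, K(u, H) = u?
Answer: -833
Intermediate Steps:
t(Z, p) = -7
119*t(-55, N(4, -8)) = 119*(-7) = -833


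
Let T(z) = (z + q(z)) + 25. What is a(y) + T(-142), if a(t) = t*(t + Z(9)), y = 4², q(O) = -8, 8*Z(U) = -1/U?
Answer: 1177/9 ≈ 130.78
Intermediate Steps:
Z(U) = -1/(8*U) (Z(U) = (-1/U)/8 = -1/(8*U))
y = 16
a(t) = t*(-1/72 + t) (a(t) = t*(t - ⅛/9) = t*(t - ⅛*⅑) = t*(t - 1/72) = t*(-1/72 + t))
T(z) = 17 + z (T(z) = (z - 8) + 25 = (-8 + z) + 25 = 17 + z)
a(y) + T(-142) = 16*(-1/72 + 16) + (17 - 142) = 16*(1151/72) - 125 = 2302/9 - 125 = 1177/9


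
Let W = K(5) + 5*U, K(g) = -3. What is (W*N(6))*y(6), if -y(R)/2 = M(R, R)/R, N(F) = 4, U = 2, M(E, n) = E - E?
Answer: 0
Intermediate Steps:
M(E, n) = 0
y(R) = 0 (y(R) = -0/R = -2*0 = 0)
W = 7 (W = -3 + 5*2 = -3 + 10 = 7)
(W*N(6))*y(6) = (7*4)*0 = 28*0 = 0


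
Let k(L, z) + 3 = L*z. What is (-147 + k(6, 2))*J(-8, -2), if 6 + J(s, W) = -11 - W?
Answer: 2070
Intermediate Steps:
k(L, z) = -3 + L*z
J(s, W) = -17 - W (J(s, W) = -6 + (-11 - W) = -17 - W)
(-147 + k(6, 2))*J(-8, -2) = (-147 + (-3 + 6*2))*(-17 - 1*(-2)) = (-147 + (-3 + 12))*(-17 + 2) = (-147 + 9)*(-15) = -138*(-15) = 2070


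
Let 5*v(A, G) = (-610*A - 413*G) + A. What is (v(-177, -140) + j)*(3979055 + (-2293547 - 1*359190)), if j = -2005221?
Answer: -13078148028456/5 ≈ -2.6156e+12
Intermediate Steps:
v(A, G) = -609*A/5 - 413*G/5 (v(A, G) = ((-610*A - 413*G) + A)/5 = (-609*A - 413*G)/5 = -609*A/5 - 413*G/5)
(v(-177, -140) + j)*(3979055 + (-2293547 - 1*359190)) = ((-609/5*(-177) - 413/5*(-140)) - 2005221)*(3979055 + (-2293547 - 1*359190)) = ((107793/5 + 11564) - 2005221)*(3979055 + (-2293547 - 359190)) = (165613/5 - 2005221)*(3979055 - 2652737) = -9860492/5*1326318 = -13078148028456/5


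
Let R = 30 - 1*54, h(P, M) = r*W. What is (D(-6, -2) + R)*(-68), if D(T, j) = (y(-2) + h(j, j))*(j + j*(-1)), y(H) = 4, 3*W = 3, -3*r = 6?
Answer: 1632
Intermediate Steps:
r = -2 (r = -⅓*6 = -2)
W = 1 (W = (⅓)*3 = 1)
h(P, M) = -2 (h(P, M) = -2*1 = -2)
D(T, j) = 0 (D(T, j) = (4 - 2)*(j + j*(-1)) = 2*(j - j) = 2*0 = 0)
R = -24 (R = 30 - 54 = -24)
(D(-6, -2) + R)*(-68) = (0 - 24)*(-68) = -24*(-68) = 1632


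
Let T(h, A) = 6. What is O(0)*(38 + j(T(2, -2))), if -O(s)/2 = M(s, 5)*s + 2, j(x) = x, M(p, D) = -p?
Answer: -176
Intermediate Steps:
O(s) = -4 + 2*s² (O(s) = -2*((-s)*s + 2) = -2*(-s² + 2) = -2*(2 - s²) = -4 + 2*s²)
O(0)*(38 + j(T(2, -2))) = (-4 + 2*0²)*(38 + 6) = (-4 + 2*0)*44 = (-4 + 0)*44 = -4*44 = -176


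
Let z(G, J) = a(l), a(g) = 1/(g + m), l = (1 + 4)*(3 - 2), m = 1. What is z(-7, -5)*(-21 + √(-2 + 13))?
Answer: -7/2 + √11/6 ≈ -2.9472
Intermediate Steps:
l = 5 (l = 5*1 = 5)
a(g) = 1/(1 + g) (a(g) = 1/(g + 1) = 1/(1 + g))
z(G, J) = ⅙ (z(G, J) = 1/(1 + 5) = 1/6 = ⅙)
z(-7, -5)*(-21 + √(-2 + 13)) = (-21 + √(-2 + 13))/6 = (-21 + √11)/6 = -7/2 + √11/6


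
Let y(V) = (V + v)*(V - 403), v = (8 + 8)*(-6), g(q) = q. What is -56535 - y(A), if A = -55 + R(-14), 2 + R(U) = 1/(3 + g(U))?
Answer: -15363459/121 ≈ -1.2697e+5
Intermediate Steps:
v = -96 (v = 16*(-6) = -96)
R(U) = -2 + 1/(3 + U)
A = -628/11 (A = -55 + (-5 - 2*(-14))/(3 - 14) = -55 + (-5 + 28)/(-11) = -55 - 1/11*23 = -55 - 23/11 = -628/11 ≈ -57.091)
y(V) = (-403 + V)*(-96 + V) (y(V) = (V - 96)*(V - 403) = (-96 + V)*(-403 + V) = (-403 + V)*(-96 + V))
-56535 - y(A) = -56535 - (38688 + (-628/11)**2 - 499*(-628/11)) = -56535 - (38688 + 394384/121 + 313372/11) = -56535 - 1*8522724/121 = -56535 - 8522724/121 = -15363459/121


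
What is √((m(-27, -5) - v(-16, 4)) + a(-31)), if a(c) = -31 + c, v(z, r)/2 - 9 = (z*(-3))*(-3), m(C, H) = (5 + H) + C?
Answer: √181 ≈ 13.454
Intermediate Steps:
m(C, H) = 5 + C + H
v(z, r) = 18 + 18*z (v(z, r) = 18 + 2*((z*(-3))*(-3)) = 18 + 2*(-3*z*(-3)) = 18 + 2*(9*z) = 18 + 18*z)
√((m(-27, -5) - v(-16, 4)) + a(-31)) = √(((5 - 27 - 5) - (18 + 18*(-16))) + (-31 - 31)) = √((-27 - (18 - 288)) - 62) = √((-27 - 1*(-270)) - 62) = √((-27 + 270) - 62) = √(243 - 62) = √181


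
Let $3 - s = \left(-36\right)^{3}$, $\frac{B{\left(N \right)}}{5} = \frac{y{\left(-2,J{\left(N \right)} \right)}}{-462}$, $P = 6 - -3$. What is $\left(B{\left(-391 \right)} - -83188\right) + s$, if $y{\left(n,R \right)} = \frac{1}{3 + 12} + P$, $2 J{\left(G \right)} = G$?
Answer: $\frac{89983903}{693} \approx 1.2985 \cdot 10^{5}$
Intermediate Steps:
$J{\left(G \right)} = \frac{G}{2}$
$P = 9$ ($P = 6 + 3 = 9$)
$y{\left(n,R \right)} = \frac{136}{15}$ ($y{\left(n,R \right)} = \frac{1}{3 + 12} + 9 = \frac{1}{15} + 9 = \frac{136}{15}$)
$B{\left(N \right)} = - \frac{68}{693}$ ($B{\left(N \right)} = 5 \frac{136}{15 \left(-462\right)} = 5 \cdot \frac{136}{15} \left(- \frac{1}{462}\right) = 5 \left(- \frac{68}{3465}\right) = - \frac{68}{693}$)
$s = 46659$ ($s = 3 - \left(-36\right)^{3} = 3 - -46656 = 3 + 46656 = 46659$)
$\left(B{\left(-391 \right)} - -83188\right) + s = \left(- \frac{68}{693} - -83188\right) + 46659 = \left(- \frac{68}{693} + 83188\right) + 46659 = \frac{57649216}{693} + 46659 = \frac{89983903}{693}$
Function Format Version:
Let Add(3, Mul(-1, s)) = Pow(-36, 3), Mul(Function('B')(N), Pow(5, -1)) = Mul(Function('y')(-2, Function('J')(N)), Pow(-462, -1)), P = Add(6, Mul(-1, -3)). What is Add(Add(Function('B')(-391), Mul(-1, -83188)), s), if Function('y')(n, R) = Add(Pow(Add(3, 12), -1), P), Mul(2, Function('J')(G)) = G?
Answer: Rational(89983903, 693) ≈ 1.2985e+5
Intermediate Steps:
Function('J')(G) = Mul(Rational(1, 2), G)
P = 9 (P = Add(6, 3) = 9)
Function('y')(n, R) = Rational(136, 15) (Function('y')(n, R) = Add(Pow(Add(3, 12), -1), 9) = Add(Pow(15, -1), 9) = Add(Rational(1, 15), 9) = Rational(136, 15))
Function('B')(N) = Rational(-68, 693) (Function('B')(N) = Mul(5, Mul(Rational(136, 15), Pow(-462, -1))) = Mul(5, Mul(Rational(136, 15), Rational(-1, 462))) = Mul(5, Rational(-68, 3465)) = Rational(-68, 693))
s = 46659 (s = Add(3, Mul(-1, Pow(-36, 3))) = Add(3, Mul(-1, -46656)) = Add(3, 46656) = 46659)
Add(Add(Function('B')(-391), Mul(-1, -83188)), s) = Add(Add(Rational(-68, 693), Mul(-1, -83188)), 46659) = Add(Add(Rational(-68, 693), 83188), 46659) = Add(Rational(57649216, 693), 46659) = Rational(89983903, 693)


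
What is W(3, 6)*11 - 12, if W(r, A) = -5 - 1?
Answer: -78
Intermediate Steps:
W(r, A) = -6
W(3, 6)*11 - 12 = -6*11 - 12 = -66 - 12 = -78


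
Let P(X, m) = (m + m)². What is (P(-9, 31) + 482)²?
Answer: 18714276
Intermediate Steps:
P(X, m) = 4*m² (P(X, m) = (2*m)² = 4*m²)
(P(-9, 31) + 482)² = (4*31² + 482)² = (4*961 + 482)² = (3844 + 482)² = 4326² = 18714276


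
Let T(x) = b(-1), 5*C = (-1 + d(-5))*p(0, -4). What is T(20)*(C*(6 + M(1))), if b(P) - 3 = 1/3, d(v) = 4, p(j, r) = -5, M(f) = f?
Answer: -70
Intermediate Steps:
b(P) = 10/3 (b(P) = 3 + 1/3 = 3 + 1*(⅓) = 3 + ⅓ = 10/3)
C = -3 (C = ((-1 + 4)*(-5))/5 = (3*(-5))/5 = (⅕)*(-15) = -3)
T(x) = 10/3
T(20)*(C*(6 + M(1))) = 10*(-3*(6 + 1))/3 = 10*(-3*7)/3 = (10/3)*(-21) = -70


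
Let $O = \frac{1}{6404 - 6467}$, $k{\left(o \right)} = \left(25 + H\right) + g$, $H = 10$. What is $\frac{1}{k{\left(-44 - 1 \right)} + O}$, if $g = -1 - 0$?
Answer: $\frac{63}{2141} \approx 0.029426$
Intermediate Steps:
$g = -1$ ($g = -1 + 0 = -1$)
$k{\left(o \right)} = 34$ ($k{\left(o \right)} = \left(25 + 10\right) - 1 = 35 - 1 = 34$)
$O = - \frac{1}{63}$ ($O = \frac{1}{-63} = - \frac{1}{63} \approx -0.015873$)
$\frac{1}{k{\left(-44 - 1 \right)} + O} = \frac{1}{34 - \frac{1}{63}} = \frac{1}{\frac{2141}{63}} = \frac{63}{2141}$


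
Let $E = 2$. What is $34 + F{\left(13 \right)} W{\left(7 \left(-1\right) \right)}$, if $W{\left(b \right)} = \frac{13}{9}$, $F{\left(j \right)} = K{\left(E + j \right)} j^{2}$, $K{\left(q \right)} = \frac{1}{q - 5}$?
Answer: $\frac{5257}{90} \approx 58.411$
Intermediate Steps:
$K{\left(q \right)} = \frac{1}{-5 + q}$
$F{\left(j \right)} = \frac{j^{2}}{-3 + j}$ ($F{\left(j \right)} = \frac{j^{2}}{-5 + \left(2 + j\right)} = \frac{j^{2}}{-3 + j}$)
$W{\left(b \right)} = \frac{13}{9}$ ($W{\left(b \right)} = 13 \cdot \frac{1}{9} = \frac{13}{9}$)
$34 + F{\left(13 \right)} W{\left(7 \left(-1\right) \right)} = 34 + \frac{13^{2}}{-3 + 13} \cdot \frac{13}{9} = 34 + \frac{169}{10} \cdot \frac{13}{9} = 34 + \frac{2197}{90} = \frac{5257}{90}$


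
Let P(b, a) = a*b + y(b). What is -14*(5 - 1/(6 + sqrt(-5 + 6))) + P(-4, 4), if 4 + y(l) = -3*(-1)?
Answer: -85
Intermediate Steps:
y(l) = -1 (y(l) = -4 - 3*(-1) = -4 + 3 = -1)
P(b, a) = -1 + a*b (P(b, a) = a*b - 1 = -1 + a*b)
-14*(5 - 1/(6 + sqrt(-5 + 6))) + P(-4, 4) = -14*(5 - 1/(6 + sqrt(-5 + 6))) + (-1 + 4*(-4)) = -14*(5 - 1/(6 + sqrt(1))) + (-1 - 16) = -14*(5 - 1/(6 + 1)) - 17 = -14*(5 - 1/7) - 17 = -14*34/7 - 17 = -68 - 17 = -85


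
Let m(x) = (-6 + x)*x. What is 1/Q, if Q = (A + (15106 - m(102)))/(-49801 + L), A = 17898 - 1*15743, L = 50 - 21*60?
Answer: -51011/7469 ≈ -6.8297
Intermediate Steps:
L = -1210 (L = 50 - 1260 = -1210)
A = 2155 (A = 17898 - 15743 = 2155)
m(x) = x*(-6 + x)
Q = -7469/51011 (Q = (2155 + (15106 - 102*(-6 + 102)))/(-49801 - 1210) = (2155 + (15106 - 102*96))/(-51011) = (2155 + (15106 - 1*9792))*(-1/51011) = (2155 + (15106 - 9792))*(-1/51011) = (2155 + 5314)*(-1/51011) = 7469*(-1/51011) = -7469/51011 ≈ -0.14642)
1/Q = 1/(-7469/51011) = -51011/7469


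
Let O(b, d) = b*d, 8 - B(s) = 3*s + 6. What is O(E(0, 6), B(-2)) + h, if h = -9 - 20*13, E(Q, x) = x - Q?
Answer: -221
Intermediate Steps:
B(s) = 2 - 3*s (B(s) = 8 - (3*s + 6) = 8 - (6 + 3*s) = 8 + (-6 - 3*s) = 2 - 3*s)
h = -269 (h = -9 - 260 = -269)
O(E(0, 6), B(-2)) + h = (6 - 1*0)*(2 - 3*(-2)) - 269 = (6 + 0)*(2 + 6) - 269 = 6*8 - 269 = 48 - 269 = -221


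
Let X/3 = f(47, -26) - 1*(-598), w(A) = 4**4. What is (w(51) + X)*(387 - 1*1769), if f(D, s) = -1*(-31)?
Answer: -2961626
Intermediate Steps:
f(D, s) = 31
w(A) = 256
X = 1887 (X = 3*(31 - 1*(-598)) = 3*(31 + 598) = 3*629 = 1887)
(w(51) + X)*(387 - 1*1769) = (256 + 1887)*(387 - 1*1769) = 2143*(387 - 1769) = 2143*(-1382) = -2961626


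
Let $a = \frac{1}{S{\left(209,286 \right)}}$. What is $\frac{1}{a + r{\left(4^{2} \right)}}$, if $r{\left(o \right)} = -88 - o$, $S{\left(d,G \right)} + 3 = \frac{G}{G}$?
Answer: $- \frac{2}{209} \approx -0.0095694$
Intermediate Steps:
$S{\left(d,G \right)} = -2$ ($S{\left(d,G \right)} = -3 + \frac{G}{G} = -3 + 1 = -2$)
$a = - \frac{1}{2}$ ($a = \frac{1}{-2} = - \frac{1}{2} \approx -0.5$)
$\frac{1}{a + r{\left(4^{2} \right)}} = \frac{1}{- \frac{1}{2} - 104} = \frac{1}{- \frac{209}{2}} = - \frac{2}{209}$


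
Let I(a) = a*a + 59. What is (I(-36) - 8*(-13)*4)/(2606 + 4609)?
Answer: 1771/7215 ≈ 0.24546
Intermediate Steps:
I(a) = 59 + a² (I(a) = a² + 59 = 59 + a²)
(I(-36) - 8*(-13)*4)/(2606 + 4609) = ((59 + (-36)²) - 8*(-13)*4)/(2606 + 4609) = ((59 + 1296) + 104*4)/7215 = (1355 + 416)*(1/7215) = 1771*(1/7215) = 1771/7215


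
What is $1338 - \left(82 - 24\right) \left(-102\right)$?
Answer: $7254$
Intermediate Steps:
$1338 - \left(82 - 24\right) \left(-102\right) = 1338 - 58 \left(-102\right) = 1338 - -5916 = 1338 + 5916 = 7254$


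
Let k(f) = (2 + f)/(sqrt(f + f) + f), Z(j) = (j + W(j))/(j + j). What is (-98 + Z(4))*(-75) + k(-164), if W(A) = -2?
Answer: 2434299/332 + 81*I*sqrt(82)/6806 ≈ 7332.2 + 0.10777*I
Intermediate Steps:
Z(j) = (-2 + j)/(2*j) (Z(j) = (j - 2)/(j + j) = (-2 + j)/((2*j)) = (-2 + j)*(1/(2*j)) = (-2 + j)/(2*j))
k(f) = (2 + f)/(f + sqrt(2)*sqrt(f)) (k(f) = (2 + f)/(sqrt(2*f) + f) = (2 + f)/(sqrt(2)*sqrt(f) + f) = (2 + f)/(f + sqrt(2)*sqrt(f)))
(-98 + Z(4))*(-75) + k(-164) = (-98 + (1/2)*(-2 + 4)/4)*(-75) + (2 - 164)/(-164 + sqrt(2)*sqrt(-164)) = (-98 + (1/2)*(1/4)*2)*(-75) - 162/(-164 + sqrt(2)*(2*I*sqrt(41))) = (-98 + 1/4)*(-75) - 162/(-164 + 2*I*sqrt(82)) = -391/4*(-75) - 162/(-164 + 2*I*sqrt(82)) = 29325/4 - 162/(-164 + 2*I*sqrt(82))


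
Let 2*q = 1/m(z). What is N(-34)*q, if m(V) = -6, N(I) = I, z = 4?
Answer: 17/6 ≈ 2.8333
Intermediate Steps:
q = -1/12 (q = (½)/(-6) = (½)*(-⅙) = -1/12 ≈ -0.083333)
N(-34)*q = -34*(-1/12) = 17/6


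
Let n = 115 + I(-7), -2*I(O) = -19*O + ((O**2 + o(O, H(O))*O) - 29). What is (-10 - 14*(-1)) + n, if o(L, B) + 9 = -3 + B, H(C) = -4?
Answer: -27/2 ≈ -13.500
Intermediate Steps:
o(L, B) = -12 + B (o(L, B) = -9 + (-3 + B) = -12 + B)
I(O) = 29/2 - O**2/2 + 35*O/2 (I(O) = -(-19*O + ((O**2 + (-12 - 4)*O) - 29))/2 = -(-19*O + ((O**2 - 16*O) - 29))/2 = -(-19*O + (-29 + O**2 - 16*O))/2 = -(-29 + O**2 - 35*O)/2 = 29/2 - O**2/2 + 35*O/2)
n = -35/2 (n = 115 + (29/2 - 1/2*(-7)**2 + (35/2)*(-7)) = 115 + (29/2 - 1/2*49 - 245/2) = 115 + (29/2 - 49/2 - 245/2) = 115 - 265/2 = -35/2 ≈ -17.500)
(-10 - 14*(-1)) + n = (-10 - 14*(-1)) - 35/2 = (-10 + 14) - 35/2 = 4 - 35/2 = -27/2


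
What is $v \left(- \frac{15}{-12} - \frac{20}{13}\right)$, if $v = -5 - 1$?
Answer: $\frac{45}{26} \approx 1.7308$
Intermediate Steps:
$v = -6$ ($v = -5 - 1 = -6$)
$v \left(- \frac{15}{-12} - \frac{20}{13}\right) = - 6 \left(- \frac{15}{-12} - \frac{20}{13}\right) = - 6 \left(\left(-15\right) \left(- \frac{1}{12}\right) - \frac{20}{13}\right) = - 6 \left(\frac{5}{4} - \frac{20}{13}\right) = \left(-6\right) \left(- \frac{15}{52}\right) = \frac{45}{26}$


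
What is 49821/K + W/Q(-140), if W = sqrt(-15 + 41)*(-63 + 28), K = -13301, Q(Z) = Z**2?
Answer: -49821/13301 - sqrt(26)/560 ≈ -3.7548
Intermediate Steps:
W = -35*sqrt(26) (W = sqrt(26)*(-35) = -35*sqrt(26) ≈ -178.47)
49821/K + W/Q(-140) = 49821/(-13301) + (-35*sqrt(26))/((-140)**2) = 49821*(-1/13301) - 35*sqrt(26)/19600 = -49821/13301 - 35*sqrt(26)*(1/19600) = -49821/13301 - sqrt(26)/560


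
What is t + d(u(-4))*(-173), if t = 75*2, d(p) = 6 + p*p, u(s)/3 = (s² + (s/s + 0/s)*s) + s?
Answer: -100536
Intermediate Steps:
u(s) = 3*s² + 6*s (u(s) = 3*((s² + (s/s + 0/s)*s) + s) = 3*((s² + (1 + 0)*s) + s) = 3*((s² + 1*s) + s) = 3*((s² + s) + s) = 3*((s + s²) + s) = 3*(s² + 2*s) = 3*s² + 6*s)
d(p) = 6 + p²
t = 150
t + d(u(-4))*(-173) = 150 + (6 + (3*(-4)*(2 - 4))²)*(-173) = 150 + (6 + (3*(-4)*(-2))²)*(-173) = 150 + (6 + 24²)*(-173) = 150 + (6 + 576)*(-173) = 150 + 582*(-173) = 150 - 100686 = -100536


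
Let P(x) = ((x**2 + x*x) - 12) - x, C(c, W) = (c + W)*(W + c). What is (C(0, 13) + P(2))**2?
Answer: 26569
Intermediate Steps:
C(c, W) = (W + c)**2 (C(c, W) = (W + c)*(W + c) = (W + c)**2)
P(x) = -12 - x + 2*x**2 (P(x) = ((x**2 + x**2) - 12) - x = (2*x**2 - 12) - x = (-12 + 2*x**2) - x = -12 - x + 2*x**2)
(C(0, 13) + P(2))**2 = ((13 + 0)**2 + (-12 - 1*2 + 2*2**2))**2 = (13**2 + (-12 - 2 + 2*4))**2 = (169 + (-12 - 2 + 8))**2 = (169 - 6)**2 = 163**2 = 26569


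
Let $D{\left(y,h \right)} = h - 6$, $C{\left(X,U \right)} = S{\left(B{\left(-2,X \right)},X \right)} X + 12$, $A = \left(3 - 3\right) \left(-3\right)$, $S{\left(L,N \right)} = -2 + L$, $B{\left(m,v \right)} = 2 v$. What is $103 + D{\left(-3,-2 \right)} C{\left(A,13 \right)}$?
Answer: $7$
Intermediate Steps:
$A = 0$ ($A = 0 \left(-3\right) = 0$)
$C{\left(X,U \right)} = 12 + X \left(-2 + 2 X\right)$ ($C{\left(X,U \right)} = \left(-2 + 2 X\right) X + 12 = X \left(-2 + 2 X\right) + 12 = 12 + X \left(-2 + 2 X\right)$)
$D{\left(y,h \right)} = -6 + h$
$103 + D{\left(-3,-2 \right)} C{\left(A,13 \right)} = 103 + \left(-6 - 2\right) \left(12 + 2 \cdot 0 \left(-1 + 0\right)\right) = 103 - 8 \left(12 + 2 \cdot 0 \left(-1\right)\right) = 103 - 8 \left(12 + 0\right) = 103 - 96 = 7$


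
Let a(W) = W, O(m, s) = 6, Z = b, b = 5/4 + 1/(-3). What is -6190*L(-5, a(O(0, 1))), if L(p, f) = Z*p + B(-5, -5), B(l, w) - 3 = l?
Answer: 244505/6 ≈ 40751.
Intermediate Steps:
b = 11/12 (b = 5*(¼) + 1*(-⅓) = 5/4 - ⅓ = 11/12 ≈ 0.91667)
Z = 11/12 ≈ 0.91667
B(l, w) = 3 + l
L(p, f) = -2 + 11*p/12 (L(p, f) = 11*p/12 + (3 - 5) = 11*p/12 - 2 = -2 + 11*p/12)
-6190*L(-5, a(O(0, 1))) = -6190*(-2 + (11/12)*(-5)) = -6190*(-2 - 55/12) = -6190*(-79/12) = 244505/6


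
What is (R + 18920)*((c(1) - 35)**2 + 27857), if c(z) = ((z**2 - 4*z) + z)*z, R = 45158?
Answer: 1872743628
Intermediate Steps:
c(z) = z*(z**2 - 3*z) (c(z) = (z**2 - 3*z)*z = z*(z**2 - 3*z))
(R + 18920)*((c(1) - 35)**2 + 27857) = (45158 + 18920)*((1**2*(-3 + 1) - 35)**2 + 27857) = 64078*((1*(-2) - 35)**2 + 27857) = 64078*((-2 - 35)**2 + 27857) = 64078*((-37)**2 + 27857) = 64078*(1369 + 27857) = 64078*29226 = 1872743628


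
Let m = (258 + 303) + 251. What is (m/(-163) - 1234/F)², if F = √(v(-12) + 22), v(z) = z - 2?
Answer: 10115844729/53138 + 501004*√2/163 ≈ 1.9472e+5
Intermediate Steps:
v(z) = -2 + z
F = 2*√2 (F = √((-2 - 12) + 22) = √(-14 + 22) = √8 = 2*√2 ≈ 2.8284)
m = 812 (m = 561 + 251 = 812)
(m/(-163) - 1234/F)² = (812/(-163) - 1234*√2/4)² = (812*(-1/163) - 617*√2/2)² = (-812/163 - 617*√2/2)²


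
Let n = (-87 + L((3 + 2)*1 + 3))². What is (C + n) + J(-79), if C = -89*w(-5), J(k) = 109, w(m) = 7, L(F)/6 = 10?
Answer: 215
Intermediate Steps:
L(F) = 60 (L(F) = 6*10 = 60)
n = 729 (n = (-87 + 60)² = (-27)² = 729)
C = -623 (C = -89*7 = -623)
(C + n) + J(-79) = (-623 + 729) + 109 = 106 + 109 = 215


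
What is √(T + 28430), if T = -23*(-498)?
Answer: 26*√59 ≈ 199.71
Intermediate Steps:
T = 11454
√(T + 28430) = √(11454 + 28430) = √39884 = 26*√59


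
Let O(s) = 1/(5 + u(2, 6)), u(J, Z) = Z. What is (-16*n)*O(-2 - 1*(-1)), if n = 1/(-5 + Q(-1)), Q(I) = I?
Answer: 8/33 ≈ 0.24242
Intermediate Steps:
O(s) = 1/11 (O(s) = 1/(5 + 6) = 1/11)
n = -⅙ (n = 1/(-5 - 1) = 1/(-6) = -⅙ ≈ -0.16667)
(-16*n)*O(-2 - 1*(-1)) = -16*(-⅙)*(1/11) = (8/3)*(1/11) = 8/33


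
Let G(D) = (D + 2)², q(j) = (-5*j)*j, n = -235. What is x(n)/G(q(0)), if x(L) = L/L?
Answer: ¼ ≈ 0.25000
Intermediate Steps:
x(L) = 1
q(j) = -5*j²
G(D) = (2 + D)²
x(n)/G(q(0)) = 1/(2 - 5*0²)² = 1/(2 - 5*0)² = 1/(2 + 0)² = 1/2² = 1/4 = 1*(¼) = ¼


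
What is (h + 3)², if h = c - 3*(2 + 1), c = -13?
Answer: 361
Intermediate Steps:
h = -22 (h = -13 - 3*(2 + 1) = -13 - 3*3 = -13 - 9 = -22)
(h + 3)² = (-22 + 3)² = (-19)² = 361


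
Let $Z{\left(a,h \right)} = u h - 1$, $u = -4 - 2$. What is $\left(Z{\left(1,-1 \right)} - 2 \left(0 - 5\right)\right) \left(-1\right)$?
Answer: $-15$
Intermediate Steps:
$u = -6$
$Z{\left(a,h \right)} = -1 - 6 h$ ($Z{\left(a,h \right)} = - 6 h - 1 = -1 - 6 h$)
$\left(Z{\left(1,-1 \right)} - 2 \left(0 - 5\right)\right) \left(-1\right) = \left(\left(-1 - -6\right) - 2 \left(0 - 5\right)\right) \left(-1\right) = \left(\left(-1 + 6\right) - -10\right) \left(-1\right) = \left(5 + 10\right) \left(-1\right) = 15 \left(-1\right) = -15$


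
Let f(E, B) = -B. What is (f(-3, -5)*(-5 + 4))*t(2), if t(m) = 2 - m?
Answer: 0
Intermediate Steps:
(f(-3, -5)*(-5 + 4))*t(2) = ((-1*(-5))*(-5 + 4))*(2 - 1*2) = (5*(-1))*(2 - 2) = -5*0 = 0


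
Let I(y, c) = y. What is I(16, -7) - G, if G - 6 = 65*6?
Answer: -380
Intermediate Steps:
G = 396 (G = 6 + 65*6 = 6 + 390 = 396)
I(16, -7) - G = 16 - 1*396 = 16 - 396 = -380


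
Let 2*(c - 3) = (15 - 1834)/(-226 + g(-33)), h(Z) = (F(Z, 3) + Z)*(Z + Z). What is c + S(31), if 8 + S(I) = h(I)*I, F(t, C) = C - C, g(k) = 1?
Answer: 26811469/450 ≈ 59581.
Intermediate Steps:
F(t, C) = 0
h(Z) = 2*Z² (h(Z) = (0 + Z)*(Z + Z) = Z*(2*Z) = 2*Z²)
S(I) = -8 + 2*I³ (S(I) = -8 + (2*I²)*I = -8 + 2*I³)
c = 3169/450 (c = 3 + ((15 - 1834)/(-226 + 1))/2 = 3 + (-1819/(-225))/2 = 3 + (-1819*(-1/225))/2 = 3 + (½)*(1819/225) = 3 + 1819/450 = 3169/450 ≈ 7.0422)
c + S(31) = 3169/450 + (-8 + 2*31³) = 3169/450 + (-8 + 2*29791) = 3169/450 + (-8 + 59582) = 3169/450 + 59574 = 26811469/450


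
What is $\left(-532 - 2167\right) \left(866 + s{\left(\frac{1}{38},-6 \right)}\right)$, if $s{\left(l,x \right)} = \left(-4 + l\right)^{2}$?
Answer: $- \frac{3436650195}{1444} \approx -2.38 \cdot 10^{6}$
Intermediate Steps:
$\left(-532 - 2167\right) \left(866 + s{\left(\frac{1}{38},-6 \right)}\right) = \left(-532 - 2167\right) \left(866 + \left(-4 + \frac{1}{38}\right)^{2}\right) = - 2699 \left(866 + \left(-4 + \frac{1}{38}\right)^{2}\right) = - 2699 \left(866 + \left(- \frac{151}{38}\right)^{2}\right) = - 2699 \left(866 + \frac{22801}{1444}\right) = \left(-2699\right) \frac{1273305}{1444} = - \frac{3436650195}{1444}$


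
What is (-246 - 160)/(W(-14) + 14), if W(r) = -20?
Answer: 203/3 ≈ 67.667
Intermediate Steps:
(-246 - 160)/(W(-14) + 14) = (-246 - 160)/(-20 + 14) = -406/(-6) = -406*(-⅙) = 203/3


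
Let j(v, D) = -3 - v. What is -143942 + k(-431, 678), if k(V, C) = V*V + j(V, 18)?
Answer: 42247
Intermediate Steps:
k(V, C) = -3 + V**2 - V (k(V, C) = V*V + (-3 - V) = V**2 + (-3 - V) = -3 + V**2 - V)
-143942 + k(-431, 678) = -143942 + (-3 + (-431)**2 - 1*(-431)) = -143942 + (-3 + 185761 + 431) = -143942 + 186189 = 42247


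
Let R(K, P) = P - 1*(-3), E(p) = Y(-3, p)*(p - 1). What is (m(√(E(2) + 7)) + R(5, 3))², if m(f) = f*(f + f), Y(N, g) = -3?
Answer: 196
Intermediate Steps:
E(p) = 3 - 3*p (E(p) = -3*(p - 1) = -3*(-1 + p) = 3 - 3*p)
R(K, P) = 3 + P (R(K, P) = P + 3 = 3 + P)
m(f) = 2*f² (m(f) = f*(2*f) = 2*f²)
(m(√(E(2) + 7)) + R(5, 3))² = (2*(√((3 - 3*2) + 7))² + (3 + 3))² = (2*(√((3 - 6) + 7))² + 6)² = (2*(√(-3 + 7))² + 6)² = (2*(√4)² + 6)² = (2*2² + 6)² = (2*4 + 6)² = (8 + 6)² = 14² = 196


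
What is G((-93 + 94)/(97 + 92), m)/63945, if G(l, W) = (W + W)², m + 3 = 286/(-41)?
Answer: 669124/107491545 ≈ 0.0062249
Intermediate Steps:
m = -409/41 (m = -3 + 286/(-41) = -3 + 286*(-1/41) = -3 - 286/41 = -409/41 ≈ -9.9756)
G(l, W) = 4*W² (G(l, W) = (2*W)² = 4*W²)
G((-93 + 94)/(97 + 92), m)/63945 = (4*(-409/41)²)/63945 = (4*(167281/1681))*(1/63945) = (669124/1681)*(1/63945) = 669124/107491545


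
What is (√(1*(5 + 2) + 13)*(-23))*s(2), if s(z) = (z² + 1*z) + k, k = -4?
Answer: -92*√5 ≈ -205.72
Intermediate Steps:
s(z) = -4 + z + z² (s(z) = (z² + 1*z) - 4 = (z² + z) - 4 = (z + z²) - 4 = -4 + z + z²)
(√(1*(5 + 2) + 13)*(-23))*s(2) = (√(1*(5 + 2) + 13)*(-23))*(-4 + 2 + 2²) = (√(1*7 + 13)*(-23))*(-4 + 2 + 4) = (√(7 + 13)*(-23))*2 = (√20*(-23))*2 = ((2*√5)*(-23))*2 = -46*√5*2 = -92*√5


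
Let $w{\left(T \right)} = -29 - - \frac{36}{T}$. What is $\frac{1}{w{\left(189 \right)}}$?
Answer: $- \frac{21}{605} \approx -0.034711$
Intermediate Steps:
$w{\left(T \right)} = -29 + \frac{36}{T}$
$\frac{1}{w{\left(189 \right)}} = \frac{1}{-29 + \frac{36}{189}} = \frac{1}{-29 + 36 \cdot \frac{1}{189}} = \frac{1}{-29 + \frac{4}{21}} = \frac{1}{- \frac{605}{21}} = - \frac{21}{605}$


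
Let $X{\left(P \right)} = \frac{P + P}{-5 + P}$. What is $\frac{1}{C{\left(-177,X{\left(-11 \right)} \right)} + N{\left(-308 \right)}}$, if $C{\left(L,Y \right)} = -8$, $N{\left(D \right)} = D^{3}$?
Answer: $- \frac{1}{29218120} \approx -3.4225 \cdot 10^{-8}$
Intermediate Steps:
$X{\left(P \right)} = \frac{2 P}{-5 + P}$
$\frac{1}{C{\left(-177,X{\left(-11 \right)} \right)} + N{\left(-308 \right)}} = \frac{1}{-8 + \left(-308\right)^{3}} = \frac{1}{-8 - 29218112} = \frac{1}{-29218120} = - \frac{1}{29218120}$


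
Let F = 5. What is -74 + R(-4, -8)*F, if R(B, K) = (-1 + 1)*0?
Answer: -74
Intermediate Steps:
R(B, K) = 0 (R(B, K) = 0*0 = 0)
-74 + R(-4, -8)*F = -74 + 0*5 = -74 + 0 = -74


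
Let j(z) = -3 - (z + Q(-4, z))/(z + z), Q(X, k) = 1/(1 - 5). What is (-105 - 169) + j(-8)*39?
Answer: -26311/64 ≈ -411.11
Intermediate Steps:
Q(X, k) = -¼ (Q(X, k) = 1/(-4) = -¼)
j(z) = -3 - (-¼ + z)/(2*z) (j(z) = -3 - (z - ¼)/(z + z) = -3 - (-¼ + z)/(2*z))
(-105 - 169) + j(-8)*39 = (-105 - 169) + ((⅛)*(1 - 28*(-8))/(-8))*39 = -274 + ((⅛)*(-⅛)*(1 + 224))*39 = -274 + ((⅛)*(-⅛)*225)*39 = -274 - 225/64*39 = -274 - 8775/64 = -26311/64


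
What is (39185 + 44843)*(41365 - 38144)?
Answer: 270654188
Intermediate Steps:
(39185 + 44843)*(41365 - 38144) = 84028*3221 = 270654188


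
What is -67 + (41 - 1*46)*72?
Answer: -427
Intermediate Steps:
-67 + (41 - 1*46)*72 = -67 + (41 - 46)*72 = -67 - 5*72 = -67 - 360 = -427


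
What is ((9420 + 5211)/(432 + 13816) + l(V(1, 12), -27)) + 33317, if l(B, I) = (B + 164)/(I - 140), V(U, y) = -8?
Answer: 79275223561/2379416 ≈ 33317.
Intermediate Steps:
l(B, I) = (164 + B)/(-140 + I)
((9420 + 5211)/(432 + 13816) + l(V(1, 12), -27)) + 33317 = ((9420 + 5211)/(432 + 13816) + (164 - 8)/(-140 - 27)) + 33317 = (14631/14248 + 156/(-167)) + 33317 = (14631*(1/14248) - 1/167*156) + 33317 = (14631/14248 - 156/167) + 33317 = 220689/2379416 + 33317 = 79275223561/2379416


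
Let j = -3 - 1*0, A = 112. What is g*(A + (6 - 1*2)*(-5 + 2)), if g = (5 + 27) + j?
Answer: 2900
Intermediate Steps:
j = -3 (j = -3 + 0 = -3)
g = 29 (g = (5 + 27) - 3 = 32 - 3 = 29)
g*(A + (6 - 1*2)*(-5 + 2)) = 29*(112 + (6 - 1*2)*(-5 + 2)) = 29*(112 + (6 - 2)*(-3)) = 29*(112 + 4*(-3)) = 29*(112 - 12) = 29*100 = 2900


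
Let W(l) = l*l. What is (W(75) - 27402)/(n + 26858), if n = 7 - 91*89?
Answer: -21777/18766 ≈ -1.1604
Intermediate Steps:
W(l) = l²
n = -8092 (n = 7 - 8099 = -8092)
(W(75) - 27402)/(n + 26858) = (75² - 27402)/(-8092 + 26858) = (5625 - 27402)/18766 = -21777*1/18766 = -21777/18766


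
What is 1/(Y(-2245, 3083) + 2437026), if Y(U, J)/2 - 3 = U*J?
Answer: -1/11405638 ≈ -8.7676e-8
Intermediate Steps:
Y(U, J) = 6 + 2*J*U (Y(U, J) = 6 + 2*(U*J) = 6 + 2*(J*U) = 6 + 2*J*U)
1/(Y(-2245, 3083) + 2437026) = 1/((6 + 2*3083*(-2245)) + 2437026) = 1/((6 - 13842670) + 2437026) = 1/(-13842664 + 2437026) = 1/(-11405638) = -1/11405638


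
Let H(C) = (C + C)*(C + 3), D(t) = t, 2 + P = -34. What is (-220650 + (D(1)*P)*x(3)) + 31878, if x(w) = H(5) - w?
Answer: -191544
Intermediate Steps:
P = -36 (P = -2 - 34 = -36)
H(C) = 2*C*(3 + C) (H(C) = (2*C)*(3 + C) = 2*C*(3 + C))
x(w) = 80 - w (x(w) = 2*5*(3 + 5) - w = 2*5*8 - w = 80 - w)
(-220650 + (D(1)*P)*x(3)) + 31878 = (-220650 + (1*(-36))*(80 - 1*3)) + 31878 = (-220650 - 36*(80 - 3)) + 31878 = (-220650 - 36*77) + 31878 = (-220650 - 2772) + 31878 = -223422 + 31878 = -191544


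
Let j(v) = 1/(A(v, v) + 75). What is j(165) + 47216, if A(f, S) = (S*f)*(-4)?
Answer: 5138281199/108825 ≈ 47216.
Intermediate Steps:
A(f, S) = -4*S*f
j(v) = 1/(75 - 4*v²) (j(v) = 1/(-4*v*v + 75) = 1/(-4*v² + 75) = 1/(75 - 4*v²))
j(165) + 47216 = -1/(-75 + 4*165²) + 47216 = -1/(-75 + 4*27225) + 47216 = -1/(-75 + 108900) + 47216 = -1/108825 + 47216 = 5138281199/108825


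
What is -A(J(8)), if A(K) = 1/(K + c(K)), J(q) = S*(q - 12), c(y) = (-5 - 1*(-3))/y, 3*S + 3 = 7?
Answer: 24/119 ≈ 0.20168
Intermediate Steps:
S = 4/3 (S = -1 + (⅓)*7 = -1 + 7/3 = 4/3 ≈ 1.3333)
c(y) = -2/y (c(y) = (-5 + 3)/y = -2/y)
J(q) = -16 + 4*q/3 (J(q) = 4*(q - 12)/3 = 4*(-12 + q)/3 = -16 + 4*q/3)
A(K) = 1/(K - 2/K)
-A(J(8)) = -(-16 + (4/3)*8)/(-2 + (-16 + (4/3)*8)²) = -(-16 + 32/3)/(-2 + (-16 + 32/3)²) = -(-16)/(3*(-2 + (-16/3)²)) = -(-16)/(3*(-2 + 256/9)) = -(-16)/(3*238/9) = -(-16)*9/(3*238) = -1*(-24/119) = 24/119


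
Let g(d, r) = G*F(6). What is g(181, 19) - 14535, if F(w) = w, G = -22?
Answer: -14667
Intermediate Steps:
g(d, r) = -132 (g(d, r) = -22*6 = -132)
g(181, 19) - 14535 = -132 - 14535 = -14667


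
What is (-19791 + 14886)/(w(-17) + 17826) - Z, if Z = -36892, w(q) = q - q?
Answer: 219210629/5942 ≈ 36892.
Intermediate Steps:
w(q) = 0
(-19791 + 14886)/(w(-17) + 17826) - Z = (-19791 + 14886)/(0 + 17826) - 1*(-36892) = -4905/17826 + 36892 = -4905*1/17826 + 36892 = -1635/5942 + 36892 = 219210629/5942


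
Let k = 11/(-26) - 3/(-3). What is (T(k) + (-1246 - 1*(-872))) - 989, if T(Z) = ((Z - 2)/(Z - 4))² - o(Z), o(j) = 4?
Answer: -10826638/7921 ≈ -1366.8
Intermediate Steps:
k = 15/26 (k = 11*(-1/26) - 3*(-⅓) = -11/26 + 1 = 15/26 ≈ 0.57692)
T(Z) = -4 + (-2 + Z)²/(-4 + Z)² (T(Z) = ((Z - 2)/(Z - 4))² - 1*4 = ((-2 + Z)/(-4 + Z))² - 4 = (-2 + Z)²/(-4 + Z)² - 4 = -4 + (-2 + Z)²/(-4 + Z)²)
(T(k) + (-1246 - 1*(-872))) - 989 = ((-4 + (-2 + 15/26)²/(-4 + 15/26)²) + (-1246 - 1*(-872))) - 989 = ((-4 + (-37/26)²/(-89/26)²) + (-1246 + 872)) - 989 = ((-4 + (676/7921)*(1369/676)) - 374) - 989 = ((-4 + 1369/7921) - 374) - 989 = (-30315/7921 - 374) - 989 = -2992769/7921 - 989 = -10826638/7921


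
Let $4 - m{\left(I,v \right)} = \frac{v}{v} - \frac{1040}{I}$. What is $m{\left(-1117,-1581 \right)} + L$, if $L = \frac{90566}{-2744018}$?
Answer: $\frac{3120131688}{1532534053} \approx 2.0359$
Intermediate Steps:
$m{\left(I,v \right)} = 3 + \frac{1040}{I}$ ($m{\left(I,v \right)} = 4 - \left(\frac{v}{v} - \frac{1040}{I}\right) = 4 - \left(1 - \frac{1040}{I}\right) = 3 + \frac{1040}{I}$)
$L = - \frac{45283}{1372009}$ ($L = 90566 \left(- \frac{1}{2744018}\right) = - \frac{45283}{1372009} \approx -0.033005$)
$m{\left(-1117,-1581 \right)} + L = \left(3 + \frac{1040}{-1117}\right) - \frac{45283}{1372009} = \left(3 + 1040 \left(- \frac{1}{1117}\right)\right) - \frac{45283}{1372009} = \left(3 - \frac{1040}{1117}\right) - \frac{45283}{1372009} = \frac{2311}{1117} - \frac{45283}{1372009} = \frac{3120131688}{1532534053}$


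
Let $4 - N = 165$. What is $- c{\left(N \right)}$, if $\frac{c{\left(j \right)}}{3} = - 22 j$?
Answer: $-10626$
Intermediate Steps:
$N = -161$ ($N = 4 - 165 = -161$)
$c{\left(j \right)} = - 66 j$ ($c{\left(j \right)} = 3 \left(- 22 j\right) = - 66 j$)
$- c{\left(N \right)} = - \left(-66\right) \left(-161\right) = \left(-1\right) 10626 = -10626$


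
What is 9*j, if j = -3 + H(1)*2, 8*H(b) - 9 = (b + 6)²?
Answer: 207/2 ≈ 103.50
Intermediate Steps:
H(b) = 9/8 + (6 + b)²/8 (H(b) = 9/8 + (b + 6)²/8 = 9/8 + (6 + b)²/8)
j = 23/2 (j = -3 + (9/8 + (6 + 1)²/8)*2 = -3 + (9/8 + (⅛)*7²)*2 = -3 + (9/8 + (⅛)*49)*2 = -3 + (9/8 + 49/8)*2 = -3 + (29/4)*2 = -3 + 29/2 = 23/2 ≈ 11.500)
9*j = 9*(23/2) = 207/2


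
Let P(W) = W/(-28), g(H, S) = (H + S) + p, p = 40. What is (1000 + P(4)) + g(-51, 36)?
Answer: 7174/7 ≈ 1024.9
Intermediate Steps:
g(H, S) = 40 + H + S (g(H, S) = (H + S) + 40 = 40 + H + S)
P(W) = -W/28 (P(W) = W*(-1/28) = -W/28)
(1000 + P(4)) + g(-51, 36) = (1000 - 1/28*4) + (40 - 51 + 36) = (1000 - ⅐) + 25 = 6999/7 + 25 = 7174/7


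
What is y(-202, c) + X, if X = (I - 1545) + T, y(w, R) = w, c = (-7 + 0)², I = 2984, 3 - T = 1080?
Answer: 160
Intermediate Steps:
T = -1077 (T = 3 - 1*1080 = 3 - 1080 = -1077)
c = 49 (c = (-7)² = 49)
X = 362 (X = (2984 - 1545) - 1077 = 1439 - 1077 = 362)
y(-202, c) + X = -202 + 362 = 160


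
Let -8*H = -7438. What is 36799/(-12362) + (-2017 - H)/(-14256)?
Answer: -46493221/16784064 ≈ -2.7701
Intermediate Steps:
H = 3719/4 (H = -1/8*(-7438) = 3719/4 ≈ 929.75)
36799/(-12362) + (-2017 - H)/(-14256) = 36799/(-12362) + (-2017 - 1*3719/4)/(-14256) = 36799*(-1/12362) + (-2017 - 3719/4)*(-1/14256) = -5257/1766 - 11787/4*(-1/14256) = -5257/1766 + 3929/19008 = -46493221/16784064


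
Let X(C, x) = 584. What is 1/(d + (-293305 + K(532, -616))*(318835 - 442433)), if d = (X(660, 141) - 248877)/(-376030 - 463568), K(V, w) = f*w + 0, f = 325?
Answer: 839598/51212313546990313 ≈ 1.6394e-11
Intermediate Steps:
K(V, w) = 325*w (K(V, w) = 325*w + 0 = 325*w)
d = 248293/839598 (d = (584 - 248877)/(-376030 - 463568) = -248293/(-839598) = -248293*(-1/839598) = 248293/839598 ≈ 0.29573)
1/(d + (-293305 + K(532, -616))*(318835 - 442433)) = 1/(248293/839598 + (-293305 + 325*(-616))*(318835 - 442433)) = 1/(248293/839598 + (-293305 - 200200)*(-123598)) = 1/(248293/839598 - 493505*(-123598)) = 1/(248293/839598 + 60996230990) = 1/(51212313546990313/839598) = 839598/51212313546990313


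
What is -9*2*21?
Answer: -378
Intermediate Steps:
-9*2*21 = -18*21 = -378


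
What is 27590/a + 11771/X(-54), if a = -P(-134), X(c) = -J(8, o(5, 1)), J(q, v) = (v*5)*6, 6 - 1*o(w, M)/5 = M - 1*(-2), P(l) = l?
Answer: 5419093/30150 ≈ 179.74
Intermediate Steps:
o(w, M) = 20 - 5*M (o(w, M) = 30 - 5*(M - 1*(-2)) = 30 - 5*(M + 2) = 30 - 5*(2 + M) = 30 + (-10 - 5*M) = 20 - 5*M)
J(q, v) = 30*v (J(q, v) = (5*v)*6 = 30*v)
X(c) = -450 (X(c) = -30*(20 - 5*1) = -30*(20 - 5) = -30*15 = -1*450 = -450)
a = 134 (a = -1*(-134) = 134)
27590/a + 11771/X(-54) = 27590/134 + 11771/(-450) = 27590*(1/134) + 11771*(-1/450) = 13795/67 - 11771/450 = 5419093/30150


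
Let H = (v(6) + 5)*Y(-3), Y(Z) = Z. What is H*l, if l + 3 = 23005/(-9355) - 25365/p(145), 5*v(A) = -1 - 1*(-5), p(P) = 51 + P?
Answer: 4303007733/1833580 ≈ 2346.8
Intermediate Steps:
v(A) = 4/5 (v(A) = (-1 - 1*(-5))/5 = (-1 + 5)/5 = (1/5)*4 = 4/5)
H = -87/5 (H = (4/5 + 5)*(-3) = (29/5)*(-3) = -87/5 ≈ -17.400)
l = -49459859/366716 (l = -3 + (23005/(-9355) - 25365/(51 + 145)) = -3 + (23005*(-1/9355) - 25365/196) = -3 + (-4601/1871 - 25365*1/196) = -3 + (-4601/1871 - 25365/196) = -3 - 48359711/366716 = -49459859/366716 ≈ -134.87)
H*l = -87/5*(-49459859/366716) = 4303007733/1833580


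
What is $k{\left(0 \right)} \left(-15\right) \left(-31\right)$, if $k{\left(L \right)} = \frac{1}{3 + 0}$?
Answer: $155$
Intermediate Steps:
$k{\left(L \right)} = \frac{1}{3}$
$k{\left(0 \right)} \left(-15\right) \left(-31\right) = \frac{1}{3} \left(-15\right) \left(-31\right) = \left(-5\right) \left(-31\right) = 155$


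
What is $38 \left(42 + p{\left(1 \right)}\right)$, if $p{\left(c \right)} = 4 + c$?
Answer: $1786$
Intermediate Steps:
$38 \left(42 + p{\left(1 \right)}\right) = 38 \left(42 + \left(4 + 1\right)\right) = 38 \left(42 + 5\right) = 38 \cdot 47 = 1786$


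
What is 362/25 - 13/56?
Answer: 19947/1400 ≈ 14.248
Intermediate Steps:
362/25 - 13/56 = 19947/1400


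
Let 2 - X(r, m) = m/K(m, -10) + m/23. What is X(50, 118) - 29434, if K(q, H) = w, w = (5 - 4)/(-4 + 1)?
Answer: -668912/23 ≈ -29083.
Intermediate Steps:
w = -⅓ (w = 1/(-3) = 1*(-⅓) = -⅓ ≈ -0.33333)
K(q, H) = -⅓
X(r, m) = 2 + 68*m/23 (X(r, m) = 2 - (m/(-⅓) + m/23) = 2 - (m*(-3) + m*(1/23)) = 2 - (-3*m + m/23) = 2 - (-68)*m/23 = 2 + 68*m/23)
X(50, 118) - 29434 = (2 + (68/23)*118) - 29434 = (2 + 8024/23) - 29434 = 8070/23 - 29434 = -668912/23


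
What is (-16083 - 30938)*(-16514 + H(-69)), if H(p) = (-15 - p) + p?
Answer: 777210109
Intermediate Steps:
H(p) = -15
(-16083 - 30938)*(-16514 + H(-69)) = (-16083 - 30938)*(-16514 - 15) = -47021*(-16529) = 777210109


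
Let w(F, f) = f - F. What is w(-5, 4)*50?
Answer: 450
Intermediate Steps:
w(-5, 4)*50 = (4 - 1*(-5))*50 = (4 + 5)*50 = 9*50 = 450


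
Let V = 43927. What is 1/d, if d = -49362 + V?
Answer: -1/5435 ≈ -0.00018399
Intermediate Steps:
d = -5435 (d = -49362 + 43927 = -5435)
1/d = 1/(-5435) = -1/5435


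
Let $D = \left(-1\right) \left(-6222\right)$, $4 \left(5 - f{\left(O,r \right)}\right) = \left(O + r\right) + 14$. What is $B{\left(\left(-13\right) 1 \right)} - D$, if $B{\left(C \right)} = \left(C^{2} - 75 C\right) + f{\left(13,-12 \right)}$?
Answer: $- \frac{20307}{4} \approx -5076.8$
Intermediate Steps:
$f{\left(O,r \right)} = \frac{3}{2} - \frac{O}{4} - \frac{r}{4}$ ($f{\left(O,r \right)} = 5 - \frac{\left(O + r\right) + 14}{4} = 5 - \frac{14 + O + r}{4} = 5 - \left(\frac{7}{2} + \frac{O}{4} + \frac{r}{4}\right) = \frac{3}{2} - \frac{O}{4} - \frac{r}{4}$)
$D = 6222$
$B{\left(C \right)} = \frac{5}{4} + C^{2} - 75 C$ ($B{\left(C \right)} = \left(C^{2} - 75 C\right) - - \frac{5}{4} = \left(C^{2} - 75 C\right) + \left(\frac{3}{2} - \frac{13}{4} + 3\right) = \left(C^{2} - 75 C\right) + \frac{5}{4} = \frac{5}{4} + C^{2} - 75 C$)
$B{\left(\left(-13\right) 1 \right)} - D = \left(\frac{5}{4} + \left(\left(-13\right) 1\right)^{2} - 75 \left(\left(-13\right) 1\right)\right) - 6222 = \left(\frac{5}{4} + \left(-13\right)^{2} - -975\right) - 6222 = \left(\frac{5}{4} + 169 + 975\right) - 6222 = \frac{4581}{4} - 6222 = - \frac{20307}{4}$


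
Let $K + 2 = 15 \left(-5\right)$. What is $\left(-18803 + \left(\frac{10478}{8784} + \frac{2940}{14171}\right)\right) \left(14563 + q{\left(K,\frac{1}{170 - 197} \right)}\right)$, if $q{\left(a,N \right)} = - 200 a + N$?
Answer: $- \frac{118335803969590375}{210056733} \approx -5.6335 \cdot 10^{8}$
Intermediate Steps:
$K = -77$ ($K = -2 + 15 \left(-5\right) = -2 - 75 = -77$)
$q{\left(a,N \right)} = N - 200 a$
$\left(-18803 + \left(\frac{10478}{8784} + \frac{2940}{14171}\right)\right) \left(14563 + q{\left(K,\frac{1}{170 - 197} \right)}\right) = \left(-18803 + \left(\frac{10478}{8784} + \frac{2940}{14171}\right)\right) \left(14563 + \left(\frac{1}{170 - 197} - -15400\right)\right) = \left(-18803 + \left(10478 \cdot \frac{1}{8784} + 2940 \cdot \frac{1}{14171}\right)\right) \left(14563 + \left(\frac{1}{-27} + 15400\right)\right) = \left(-18803 + \left(\frac{5239}{4392} + \frac{2940}{14171}\right)\right) \left(14563 + \left(- \frac{1}{27} + 15400\right)\right) = \left(-18803 + \frac{87154349}{62239032}\right) \left(14563 + \frac{415799}{27}\right) = \left(- \frac{1170193364347}{62239032}\right) \frac{809000}{27} = - \frac{118335803969590375}{210056733}$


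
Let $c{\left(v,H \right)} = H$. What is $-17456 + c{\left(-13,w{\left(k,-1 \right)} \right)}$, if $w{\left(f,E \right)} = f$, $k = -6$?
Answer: $-17462$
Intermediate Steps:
$-17456 + c{\left(-13,w{\left(k,-1 \right)} \right)} = -17456 - 6 = -17462$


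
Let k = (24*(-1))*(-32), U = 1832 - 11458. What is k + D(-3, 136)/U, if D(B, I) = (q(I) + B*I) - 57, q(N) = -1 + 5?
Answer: 7393229/9626 ≈ 768.05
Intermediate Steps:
q(N) = 4
U = -9626
D(B, I) = -53 + B*I (D(B, I) = (4 + B*I) - 57 = -53 + B*I)
k = 768 (k = -24*(-32) = 768)
k + D(-3, 136)/U = 768 + (-53 - 3*136)/(-9626) = 768 + (-53 - 408)*(-1/9626) = 768 - 461*(-1/9626) = 768 + 461/9626 = 7393229/9626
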